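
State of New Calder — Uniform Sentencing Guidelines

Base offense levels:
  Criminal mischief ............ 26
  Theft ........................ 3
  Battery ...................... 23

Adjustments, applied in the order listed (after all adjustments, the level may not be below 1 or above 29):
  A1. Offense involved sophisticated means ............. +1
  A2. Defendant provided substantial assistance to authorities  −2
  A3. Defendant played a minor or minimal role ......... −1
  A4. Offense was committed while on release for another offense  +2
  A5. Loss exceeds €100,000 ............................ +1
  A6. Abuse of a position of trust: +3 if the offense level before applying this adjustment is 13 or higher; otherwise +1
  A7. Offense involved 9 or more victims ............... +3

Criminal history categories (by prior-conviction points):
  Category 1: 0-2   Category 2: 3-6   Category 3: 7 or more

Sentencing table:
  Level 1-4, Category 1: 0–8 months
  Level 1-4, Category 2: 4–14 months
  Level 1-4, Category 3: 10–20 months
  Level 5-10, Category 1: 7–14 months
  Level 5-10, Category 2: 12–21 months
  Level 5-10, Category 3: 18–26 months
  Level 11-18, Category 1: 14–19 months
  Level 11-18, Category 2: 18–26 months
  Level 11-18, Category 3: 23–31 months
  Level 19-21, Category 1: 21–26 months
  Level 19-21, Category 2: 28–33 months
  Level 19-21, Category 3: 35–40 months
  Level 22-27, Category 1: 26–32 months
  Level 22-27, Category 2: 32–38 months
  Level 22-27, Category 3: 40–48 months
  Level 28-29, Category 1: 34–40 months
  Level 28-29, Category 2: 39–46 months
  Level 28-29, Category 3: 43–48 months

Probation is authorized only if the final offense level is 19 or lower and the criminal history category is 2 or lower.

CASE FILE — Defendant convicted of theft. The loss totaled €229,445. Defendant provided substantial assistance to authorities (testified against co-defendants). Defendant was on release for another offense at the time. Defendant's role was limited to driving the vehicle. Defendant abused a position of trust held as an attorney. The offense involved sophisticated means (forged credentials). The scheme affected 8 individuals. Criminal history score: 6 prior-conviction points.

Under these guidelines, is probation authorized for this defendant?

Yes

Base offense level for theft: 3.
A1 applies: 3 + 1 = 4.
A2 applies: 4 − 2 = 2.
A3 applies: 2 − 1 = 1.
A4 applies: 1 + 2 = 3.
A5 applies: 3 + 1 = 4.
A6 applies (level before this adjustment is 4 < 13, so +1): 4 + 1 = 5.
A7 does not apply.
Final offense level: 5.
Criminal history: 6 prior points → Category 2 (3-6).
Level 5 falls in the 5-10 band.
Grid: Level 5-10 × Category 2 = 12-21 months.
Probation check: level 5 ≤ 19 and category 2 ≤ 2 → eligible.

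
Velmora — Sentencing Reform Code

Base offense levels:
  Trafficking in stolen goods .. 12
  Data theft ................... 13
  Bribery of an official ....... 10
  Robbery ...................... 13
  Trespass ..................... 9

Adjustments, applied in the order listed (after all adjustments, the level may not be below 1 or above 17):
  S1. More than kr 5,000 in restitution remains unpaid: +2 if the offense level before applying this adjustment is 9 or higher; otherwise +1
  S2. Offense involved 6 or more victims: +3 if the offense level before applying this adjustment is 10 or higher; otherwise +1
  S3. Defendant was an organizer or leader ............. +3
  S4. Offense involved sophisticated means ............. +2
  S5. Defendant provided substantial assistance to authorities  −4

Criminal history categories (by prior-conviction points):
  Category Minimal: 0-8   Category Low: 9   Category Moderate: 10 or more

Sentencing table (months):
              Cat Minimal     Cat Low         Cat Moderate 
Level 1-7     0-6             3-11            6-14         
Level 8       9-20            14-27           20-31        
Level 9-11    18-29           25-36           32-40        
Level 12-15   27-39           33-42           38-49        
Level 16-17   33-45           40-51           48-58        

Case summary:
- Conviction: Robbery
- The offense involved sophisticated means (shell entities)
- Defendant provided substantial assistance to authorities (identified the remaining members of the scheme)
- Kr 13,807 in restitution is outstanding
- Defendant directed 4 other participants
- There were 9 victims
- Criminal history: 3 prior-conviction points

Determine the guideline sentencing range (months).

Base offense level for robbery: 13.
S1 applies (level before this adjustment is 13 ≥ 9, so +2): 13 + 2 = 15.
S2 applies (level before this adjustment is 15 ≥ 10, so +3): 15 + 3 = 18.
S3 applies: 18 + 3 = 21.
S4 applies: 21 + 2 = 23.
S5 applies: 23 − 4 = 19.
Level 19 exceeds the maximum of 17; capped at 17.
Final offense level: 17.
Criminal history: 3 prior points → Category Minimal (0-8).
Level 17 falls in the 16-17 band.
Grid: Level 16-17 × Category Minimal = 33-45 months.

33-45 months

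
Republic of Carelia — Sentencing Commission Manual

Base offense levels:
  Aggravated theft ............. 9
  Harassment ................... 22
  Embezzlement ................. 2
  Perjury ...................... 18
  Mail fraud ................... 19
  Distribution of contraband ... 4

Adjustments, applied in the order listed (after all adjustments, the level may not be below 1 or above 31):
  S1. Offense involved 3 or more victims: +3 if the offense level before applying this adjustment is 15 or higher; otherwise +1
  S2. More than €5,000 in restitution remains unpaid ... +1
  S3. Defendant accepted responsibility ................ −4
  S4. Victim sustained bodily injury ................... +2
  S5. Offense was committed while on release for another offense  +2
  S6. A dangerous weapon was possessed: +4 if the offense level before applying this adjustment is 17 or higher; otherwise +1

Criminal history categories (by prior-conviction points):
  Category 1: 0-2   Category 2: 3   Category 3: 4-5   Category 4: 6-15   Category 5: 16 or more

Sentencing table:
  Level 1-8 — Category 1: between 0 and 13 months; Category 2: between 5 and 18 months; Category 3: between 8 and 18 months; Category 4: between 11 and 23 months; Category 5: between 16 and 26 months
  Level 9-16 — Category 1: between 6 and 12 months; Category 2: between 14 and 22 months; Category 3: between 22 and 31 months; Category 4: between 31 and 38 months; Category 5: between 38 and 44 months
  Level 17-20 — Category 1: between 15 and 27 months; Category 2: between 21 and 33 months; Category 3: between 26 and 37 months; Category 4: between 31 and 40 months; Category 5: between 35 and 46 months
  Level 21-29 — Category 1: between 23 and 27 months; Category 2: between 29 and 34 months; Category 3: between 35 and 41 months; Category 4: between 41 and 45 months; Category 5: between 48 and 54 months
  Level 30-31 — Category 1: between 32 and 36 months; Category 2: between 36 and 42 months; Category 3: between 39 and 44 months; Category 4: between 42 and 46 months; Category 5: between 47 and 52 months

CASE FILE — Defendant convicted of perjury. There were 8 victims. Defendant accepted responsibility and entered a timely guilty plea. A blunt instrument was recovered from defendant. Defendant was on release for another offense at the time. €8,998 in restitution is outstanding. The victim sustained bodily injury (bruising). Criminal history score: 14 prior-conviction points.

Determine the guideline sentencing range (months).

41-45 months

Base offense level for perjury: 18.
S1 applies (level before this adjustment is 18 ≥ 15, so +3): 18 + 3 = 21.
S2 applies: 21 + 1 = 22.
S3 applies: 22 − 4 = 18.
S4 applies: 18 + 2 = 20.
S5 applies: 20 + 2 = 22.
S6 applies (level before this adjustment is 22 ≥ 17, so +4): 22 + 4 = 26.
Final offense level: 26.
Criminal history: 14 prior points → Category 4 (6-15).
Level 26 falls in the 21-29 band.
Grid: Level 21-29 × Category 4 = 41-45 months.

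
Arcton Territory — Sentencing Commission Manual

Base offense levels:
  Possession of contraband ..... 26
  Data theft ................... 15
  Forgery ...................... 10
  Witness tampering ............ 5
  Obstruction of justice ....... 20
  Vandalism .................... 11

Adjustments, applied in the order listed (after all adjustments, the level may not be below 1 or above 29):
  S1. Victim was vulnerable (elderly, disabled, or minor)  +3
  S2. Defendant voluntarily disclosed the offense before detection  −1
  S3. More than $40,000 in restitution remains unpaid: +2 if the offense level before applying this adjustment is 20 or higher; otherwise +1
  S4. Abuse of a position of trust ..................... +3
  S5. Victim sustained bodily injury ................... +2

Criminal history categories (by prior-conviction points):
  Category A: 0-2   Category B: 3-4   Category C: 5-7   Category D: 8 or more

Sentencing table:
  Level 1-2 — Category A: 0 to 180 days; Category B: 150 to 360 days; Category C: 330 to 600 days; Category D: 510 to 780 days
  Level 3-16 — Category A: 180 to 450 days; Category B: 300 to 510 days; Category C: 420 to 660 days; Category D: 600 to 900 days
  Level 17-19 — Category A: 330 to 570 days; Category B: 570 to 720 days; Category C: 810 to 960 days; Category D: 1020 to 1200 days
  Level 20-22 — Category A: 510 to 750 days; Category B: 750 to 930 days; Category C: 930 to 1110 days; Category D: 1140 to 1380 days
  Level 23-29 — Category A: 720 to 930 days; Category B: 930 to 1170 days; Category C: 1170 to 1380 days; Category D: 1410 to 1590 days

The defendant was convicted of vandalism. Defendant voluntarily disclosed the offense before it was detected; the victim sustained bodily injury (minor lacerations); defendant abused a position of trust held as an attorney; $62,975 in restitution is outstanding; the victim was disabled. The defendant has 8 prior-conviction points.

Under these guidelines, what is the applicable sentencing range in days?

Base offense level for vandalism: 11.
S1 applies: 11 + 3 = 14.
S2 applies: 14 − 1 = 13.
S3 applies (level before this adjustment is 13 < 20, so +1): 13 + 1 = 14.
S4 applies: 14 + 3 = 17.
S5 applies: 17 + 2 = 19.
Final offense level: 19.
Criminal history: 8 prior points → Category D (8+).
Level 19 falls in the 17-19 band.
Grid: Level 17-19 × Category D = 1020-1200 days.

1020-1200 days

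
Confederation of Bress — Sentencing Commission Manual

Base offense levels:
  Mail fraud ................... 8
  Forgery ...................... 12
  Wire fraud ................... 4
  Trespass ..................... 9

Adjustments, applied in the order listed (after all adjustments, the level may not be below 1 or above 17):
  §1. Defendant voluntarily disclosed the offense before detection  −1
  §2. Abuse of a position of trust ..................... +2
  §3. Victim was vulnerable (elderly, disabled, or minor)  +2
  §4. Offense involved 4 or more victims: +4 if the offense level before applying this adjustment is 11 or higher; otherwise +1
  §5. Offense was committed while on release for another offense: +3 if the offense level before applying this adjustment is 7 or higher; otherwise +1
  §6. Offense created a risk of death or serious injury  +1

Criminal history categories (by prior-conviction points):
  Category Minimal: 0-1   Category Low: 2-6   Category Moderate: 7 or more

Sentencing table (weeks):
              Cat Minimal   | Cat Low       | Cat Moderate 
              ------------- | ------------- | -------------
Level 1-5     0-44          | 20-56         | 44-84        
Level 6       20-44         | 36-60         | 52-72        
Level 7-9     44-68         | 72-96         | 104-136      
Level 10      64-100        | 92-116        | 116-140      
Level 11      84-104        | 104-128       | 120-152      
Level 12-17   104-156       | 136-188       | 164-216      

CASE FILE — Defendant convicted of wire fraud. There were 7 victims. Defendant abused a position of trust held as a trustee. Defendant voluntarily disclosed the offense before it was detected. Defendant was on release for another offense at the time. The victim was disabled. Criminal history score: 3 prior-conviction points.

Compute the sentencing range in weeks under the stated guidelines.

104-128 weeks

Base offense level for wire fraud: 4.
§1 applies: 4 − 1 = 3.
§2 applies: 3 + 2 = 5.
§3 applies: 5 + 2 = 7.
§4 applies (level before this adjustment is 7 < 11, so +1): 7 + 1 = 8.
§5 applies (level before this adjustment is 8 ≥ 7, so +3): 8 + 3 = 11.
Final offense level: 11.
Criminal history: 3 prior points → Category Low (2-6).
Level 11 falls in the 11 band.
Grid: Level 11 × Category Low = 104-128 weeks.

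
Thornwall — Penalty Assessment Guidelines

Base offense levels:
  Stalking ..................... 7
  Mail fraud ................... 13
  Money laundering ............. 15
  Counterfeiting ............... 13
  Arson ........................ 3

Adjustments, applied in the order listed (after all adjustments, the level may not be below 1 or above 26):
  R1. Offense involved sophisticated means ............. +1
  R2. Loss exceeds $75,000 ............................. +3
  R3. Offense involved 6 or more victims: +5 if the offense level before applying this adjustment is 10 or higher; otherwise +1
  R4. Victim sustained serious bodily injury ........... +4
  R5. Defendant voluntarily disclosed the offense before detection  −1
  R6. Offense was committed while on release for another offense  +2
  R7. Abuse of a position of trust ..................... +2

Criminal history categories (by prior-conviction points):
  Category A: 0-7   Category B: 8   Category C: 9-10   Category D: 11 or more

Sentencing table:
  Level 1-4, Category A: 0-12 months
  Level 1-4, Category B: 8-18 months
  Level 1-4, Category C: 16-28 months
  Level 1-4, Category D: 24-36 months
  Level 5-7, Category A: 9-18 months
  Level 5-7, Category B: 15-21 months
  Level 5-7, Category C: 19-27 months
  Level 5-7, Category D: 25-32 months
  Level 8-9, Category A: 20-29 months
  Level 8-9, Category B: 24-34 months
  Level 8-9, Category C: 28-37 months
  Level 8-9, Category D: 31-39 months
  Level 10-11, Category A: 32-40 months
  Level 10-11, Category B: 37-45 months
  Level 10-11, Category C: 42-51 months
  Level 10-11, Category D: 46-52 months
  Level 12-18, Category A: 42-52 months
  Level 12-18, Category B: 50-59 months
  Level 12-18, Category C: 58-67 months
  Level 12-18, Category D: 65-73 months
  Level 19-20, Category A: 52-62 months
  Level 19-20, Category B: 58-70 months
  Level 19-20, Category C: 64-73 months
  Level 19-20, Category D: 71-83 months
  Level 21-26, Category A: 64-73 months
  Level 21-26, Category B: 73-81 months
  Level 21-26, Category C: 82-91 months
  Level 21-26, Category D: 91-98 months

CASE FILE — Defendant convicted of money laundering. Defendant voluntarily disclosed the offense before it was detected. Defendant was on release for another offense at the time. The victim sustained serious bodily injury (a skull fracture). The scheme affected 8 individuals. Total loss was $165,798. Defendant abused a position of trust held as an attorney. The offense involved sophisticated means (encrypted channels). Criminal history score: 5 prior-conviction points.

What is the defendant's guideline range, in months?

Base offense level for money laundering: 15.
R1 applies: 15 + 1 = 16.
R2 applies: 16 + 3 = 19.
R3 applies (level before this adjustment is 19 ≥ 10, so +5): 19 + 5 = 24.
R4 applies: 24 + 4 = 28.
R5 applies: 28 − 1 = 27.
R6 applies: 27 + 2 = 29.
R7 applies: 29 + 2 = 31.
Level 31 exceeds the maximum of 26; capped at 26.
Final offense level: 26.
Criminal history: 5 prior points → Category A (0-7).
Level 26 falls in the 21-26 band.
Grid: Level 21-26 × Category A = 64-73 months.

64-73 months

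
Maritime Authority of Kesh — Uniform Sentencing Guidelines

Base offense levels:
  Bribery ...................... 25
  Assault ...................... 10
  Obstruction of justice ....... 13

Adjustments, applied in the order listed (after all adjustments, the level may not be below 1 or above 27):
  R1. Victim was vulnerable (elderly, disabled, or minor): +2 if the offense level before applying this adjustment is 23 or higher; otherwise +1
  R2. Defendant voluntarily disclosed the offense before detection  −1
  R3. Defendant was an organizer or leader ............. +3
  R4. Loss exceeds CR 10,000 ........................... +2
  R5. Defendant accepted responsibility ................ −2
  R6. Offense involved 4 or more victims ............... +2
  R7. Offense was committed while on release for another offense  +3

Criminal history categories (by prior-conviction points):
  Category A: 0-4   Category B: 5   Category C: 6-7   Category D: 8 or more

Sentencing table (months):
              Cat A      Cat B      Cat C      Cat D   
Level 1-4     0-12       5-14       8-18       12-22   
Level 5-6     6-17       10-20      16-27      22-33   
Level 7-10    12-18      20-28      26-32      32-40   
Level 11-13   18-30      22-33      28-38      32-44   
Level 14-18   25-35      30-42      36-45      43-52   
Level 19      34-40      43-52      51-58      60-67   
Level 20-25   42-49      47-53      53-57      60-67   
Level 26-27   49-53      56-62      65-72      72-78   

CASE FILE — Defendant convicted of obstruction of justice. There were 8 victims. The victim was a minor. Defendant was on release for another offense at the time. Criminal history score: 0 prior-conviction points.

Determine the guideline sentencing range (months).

34-40 months

Base offense level for obstruction of justice: 13.
R1 applies (level before this adjustment is 13 < 23, so +1): 13 + 1 = 14.
R2 does not apply.
R4 does not apply.
R6 applies: 14 + 2 = 16.
R7 applies: 16 + 3 = 19.
Final offense level: 19.
Criminal history: 0 prior points → Category A (0-4).
Level 19 falls in the 19 band.
Grid: Level 19 × Category A = 34-40 months.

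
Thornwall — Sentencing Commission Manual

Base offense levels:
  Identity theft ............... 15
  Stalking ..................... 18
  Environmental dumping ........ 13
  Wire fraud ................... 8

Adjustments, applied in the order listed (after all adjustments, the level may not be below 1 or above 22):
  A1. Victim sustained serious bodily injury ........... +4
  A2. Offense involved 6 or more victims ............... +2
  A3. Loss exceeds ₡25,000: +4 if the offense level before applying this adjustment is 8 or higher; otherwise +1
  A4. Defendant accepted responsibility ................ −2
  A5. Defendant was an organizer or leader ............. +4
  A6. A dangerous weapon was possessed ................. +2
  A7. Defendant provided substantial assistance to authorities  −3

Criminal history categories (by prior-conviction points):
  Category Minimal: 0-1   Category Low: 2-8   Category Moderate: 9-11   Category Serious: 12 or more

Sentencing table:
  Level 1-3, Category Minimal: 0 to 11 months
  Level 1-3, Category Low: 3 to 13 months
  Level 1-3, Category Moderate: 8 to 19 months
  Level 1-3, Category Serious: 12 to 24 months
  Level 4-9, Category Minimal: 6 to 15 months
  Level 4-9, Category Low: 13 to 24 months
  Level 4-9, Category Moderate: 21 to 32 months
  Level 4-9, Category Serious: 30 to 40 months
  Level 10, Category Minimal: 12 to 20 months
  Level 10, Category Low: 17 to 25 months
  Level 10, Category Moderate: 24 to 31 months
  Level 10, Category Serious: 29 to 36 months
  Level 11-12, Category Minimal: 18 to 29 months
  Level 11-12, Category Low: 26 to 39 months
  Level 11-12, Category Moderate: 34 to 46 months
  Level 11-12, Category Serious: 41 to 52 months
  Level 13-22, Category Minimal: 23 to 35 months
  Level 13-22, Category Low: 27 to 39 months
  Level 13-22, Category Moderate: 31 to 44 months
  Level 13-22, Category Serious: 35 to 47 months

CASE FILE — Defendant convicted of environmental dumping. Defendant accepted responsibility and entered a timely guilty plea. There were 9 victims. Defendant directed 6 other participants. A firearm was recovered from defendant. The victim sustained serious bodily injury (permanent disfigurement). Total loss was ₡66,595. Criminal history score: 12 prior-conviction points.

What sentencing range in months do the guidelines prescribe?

35-47 months

Base offense level for environmental dumping: 13.
A1 applies: 13 + 4 = 17.
A2 applies: 17 + 2 = 19.
A3 applies (level before this adjustment is 19 ≥ 8, so +4): 19 + 4 = 23.
A4 applies: 23 − 2 = 21.
A5 applies: 21 + 4 = 25.
A6 applies: 25 + 2 = 27.
A7 does not apply.
Level 27 exceeds the maximum of 22; capped at 22.
Final offense level: 22.
Criminal history: 12 prior points → Category Serious (12+).
Level 22 falls in the 13-22 band.
Grid: Level 13-22 × Category Serious = 35-47 months.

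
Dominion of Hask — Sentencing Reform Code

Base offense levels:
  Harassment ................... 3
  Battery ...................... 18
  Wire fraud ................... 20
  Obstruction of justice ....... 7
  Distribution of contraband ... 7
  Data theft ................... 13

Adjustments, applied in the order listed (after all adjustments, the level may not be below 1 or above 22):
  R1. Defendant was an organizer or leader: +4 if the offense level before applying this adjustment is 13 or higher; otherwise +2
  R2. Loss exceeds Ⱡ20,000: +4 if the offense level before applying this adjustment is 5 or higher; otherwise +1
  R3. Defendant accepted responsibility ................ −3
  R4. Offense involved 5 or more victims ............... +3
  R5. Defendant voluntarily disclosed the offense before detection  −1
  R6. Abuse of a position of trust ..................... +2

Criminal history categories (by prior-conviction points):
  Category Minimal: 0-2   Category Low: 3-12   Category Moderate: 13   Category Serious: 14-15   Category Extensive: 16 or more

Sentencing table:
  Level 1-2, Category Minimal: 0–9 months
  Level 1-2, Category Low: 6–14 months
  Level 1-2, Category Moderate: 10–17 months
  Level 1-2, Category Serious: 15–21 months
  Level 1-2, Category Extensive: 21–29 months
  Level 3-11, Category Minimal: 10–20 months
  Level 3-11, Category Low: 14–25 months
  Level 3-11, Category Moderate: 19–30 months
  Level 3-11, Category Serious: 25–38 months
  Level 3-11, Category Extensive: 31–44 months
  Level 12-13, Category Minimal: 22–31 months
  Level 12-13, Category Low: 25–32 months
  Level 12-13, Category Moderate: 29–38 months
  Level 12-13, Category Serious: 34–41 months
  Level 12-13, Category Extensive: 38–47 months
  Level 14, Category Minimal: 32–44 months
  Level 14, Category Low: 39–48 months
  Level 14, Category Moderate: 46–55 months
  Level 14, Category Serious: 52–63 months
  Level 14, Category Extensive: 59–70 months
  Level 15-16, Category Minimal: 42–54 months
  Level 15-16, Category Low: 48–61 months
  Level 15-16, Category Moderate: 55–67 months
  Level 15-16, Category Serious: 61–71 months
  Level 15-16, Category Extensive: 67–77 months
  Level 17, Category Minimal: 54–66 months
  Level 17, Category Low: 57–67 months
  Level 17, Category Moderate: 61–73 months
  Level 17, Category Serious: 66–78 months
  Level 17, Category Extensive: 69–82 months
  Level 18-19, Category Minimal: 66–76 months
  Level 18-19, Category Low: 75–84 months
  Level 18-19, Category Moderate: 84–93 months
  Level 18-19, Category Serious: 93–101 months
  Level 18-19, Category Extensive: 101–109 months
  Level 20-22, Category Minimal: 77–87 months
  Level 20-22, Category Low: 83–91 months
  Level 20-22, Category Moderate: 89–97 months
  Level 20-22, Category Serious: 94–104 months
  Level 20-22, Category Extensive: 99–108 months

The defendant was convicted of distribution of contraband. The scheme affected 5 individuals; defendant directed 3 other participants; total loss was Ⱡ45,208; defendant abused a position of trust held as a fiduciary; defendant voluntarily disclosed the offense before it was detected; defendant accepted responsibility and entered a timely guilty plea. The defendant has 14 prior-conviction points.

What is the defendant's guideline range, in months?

Base offense level for distribution of contraband: 7.
R1 applies (level before this adjustment is 7 < 13, so +2): 7 + 2 = 9.
R2 applies (level before this adjustment is 9 ≥ 5, so +4): 9 + 4 = 13.
R3 applies: 13 − 3 = 10.
R4 applies: 10 + 3 = 13.
R5 applies: 13 − 1 = 12.
R6 applies: 12 + 2 = 14.
Final offense level: 14.
Criminal history: 14 prior points → Category Serious (14-15).
Level 14 falls in the 14 band.
Grid: Level 14 × Category Serious = 52-63 months.

52-63 months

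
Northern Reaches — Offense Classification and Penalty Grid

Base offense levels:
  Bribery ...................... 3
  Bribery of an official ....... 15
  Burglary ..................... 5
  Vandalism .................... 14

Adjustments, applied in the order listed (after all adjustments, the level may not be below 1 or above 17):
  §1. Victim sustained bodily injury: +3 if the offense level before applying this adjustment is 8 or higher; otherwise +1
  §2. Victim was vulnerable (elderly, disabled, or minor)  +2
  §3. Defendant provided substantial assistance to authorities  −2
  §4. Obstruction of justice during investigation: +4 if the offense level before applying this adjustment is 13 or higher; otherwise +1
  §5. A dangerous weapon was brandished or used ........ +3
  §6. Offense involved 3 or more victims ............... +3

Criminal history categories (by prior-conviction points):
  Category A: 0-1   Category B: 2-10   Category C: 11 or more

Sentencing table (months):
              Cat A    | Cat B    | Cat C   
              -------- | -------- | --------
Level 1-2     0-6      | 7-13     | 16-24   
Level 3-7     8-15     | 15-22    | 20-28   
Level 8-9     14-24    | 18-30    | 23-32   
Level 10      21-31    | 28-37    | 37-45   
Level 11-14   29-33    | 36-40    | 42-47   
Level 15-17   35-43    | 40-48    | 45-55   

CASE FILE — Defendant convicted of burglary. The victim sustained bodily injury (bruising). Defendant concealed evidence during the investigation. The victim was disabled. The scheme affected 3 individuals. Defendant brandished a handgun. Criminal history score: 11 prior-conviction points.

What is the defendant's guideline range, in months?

45-55 months

Base offense level for burglary: 5.
§1 applies (level before this adjustment is 5 < 8, so +1): 5 + 1 = 6.
§2 applies: 6 + 2 = 8.
§4 applies (level before this adjustment is 8 < 13, so +1): 8 + 1 = 9.
§5 applies: 9 + 3 = 12.
§6 applies: 12 + 3 = 15.
Final offense level: 15.
Criminal history: 11 prior points → Category C (11+).
Level 15 falls in the 15-17 band.
Grid: Level 15-17 × Category C = 45-55 months.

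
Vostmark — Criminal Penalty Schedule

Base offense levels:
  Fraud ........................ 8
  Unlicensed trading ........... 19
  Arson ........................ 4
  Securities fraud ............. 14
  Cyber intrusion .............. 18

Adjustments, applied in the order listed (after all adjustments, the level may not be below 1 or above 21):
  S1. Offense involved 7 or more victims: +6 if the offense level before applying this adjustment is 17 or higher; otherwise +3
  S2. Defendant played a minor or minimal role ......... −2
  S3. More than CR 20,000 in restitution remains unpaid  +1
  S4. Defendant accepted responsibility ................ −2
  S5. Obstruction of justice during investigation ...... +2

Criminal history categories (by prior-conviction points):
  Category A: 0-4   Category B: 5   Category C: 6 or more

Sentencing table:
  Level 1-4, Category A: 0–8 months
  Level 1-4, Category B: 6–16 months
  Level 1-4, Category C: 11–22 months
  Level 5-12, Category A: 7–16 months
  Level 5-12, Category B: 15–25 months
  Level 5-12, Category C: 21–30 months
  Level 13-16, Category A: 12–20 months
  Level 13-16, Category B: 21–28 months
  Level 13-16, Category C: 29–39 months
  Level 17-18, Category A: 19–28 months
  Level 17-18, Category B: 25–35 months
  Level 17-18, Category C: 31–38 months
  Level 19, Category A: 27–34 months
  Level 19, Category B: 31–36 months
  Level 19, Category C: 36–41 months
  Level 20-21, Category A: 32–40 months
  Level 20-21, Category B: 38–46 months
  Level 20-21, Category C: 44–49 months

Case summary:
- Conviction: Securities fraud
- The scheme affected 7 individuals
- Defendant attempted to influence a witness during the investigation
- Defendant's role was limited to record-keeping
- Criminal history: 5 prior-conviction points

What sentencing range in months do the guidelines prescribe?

25-35 months

Base offense level for securities fraud: 14.
S1 applies (level before this adjustment is 14 < 17, so +3): 14 + 3 = 17.
S2 applies: 17 − 2 = 15.
S4 does not apply.
S5 applies: 15 + 2 = 17.
Final offense level: 17.
Criminal history: 5 prior points → Category B (5).
Level 17 falls in the 17-18 band.
Grid: Level 17-18 × Category B = 25-35 months.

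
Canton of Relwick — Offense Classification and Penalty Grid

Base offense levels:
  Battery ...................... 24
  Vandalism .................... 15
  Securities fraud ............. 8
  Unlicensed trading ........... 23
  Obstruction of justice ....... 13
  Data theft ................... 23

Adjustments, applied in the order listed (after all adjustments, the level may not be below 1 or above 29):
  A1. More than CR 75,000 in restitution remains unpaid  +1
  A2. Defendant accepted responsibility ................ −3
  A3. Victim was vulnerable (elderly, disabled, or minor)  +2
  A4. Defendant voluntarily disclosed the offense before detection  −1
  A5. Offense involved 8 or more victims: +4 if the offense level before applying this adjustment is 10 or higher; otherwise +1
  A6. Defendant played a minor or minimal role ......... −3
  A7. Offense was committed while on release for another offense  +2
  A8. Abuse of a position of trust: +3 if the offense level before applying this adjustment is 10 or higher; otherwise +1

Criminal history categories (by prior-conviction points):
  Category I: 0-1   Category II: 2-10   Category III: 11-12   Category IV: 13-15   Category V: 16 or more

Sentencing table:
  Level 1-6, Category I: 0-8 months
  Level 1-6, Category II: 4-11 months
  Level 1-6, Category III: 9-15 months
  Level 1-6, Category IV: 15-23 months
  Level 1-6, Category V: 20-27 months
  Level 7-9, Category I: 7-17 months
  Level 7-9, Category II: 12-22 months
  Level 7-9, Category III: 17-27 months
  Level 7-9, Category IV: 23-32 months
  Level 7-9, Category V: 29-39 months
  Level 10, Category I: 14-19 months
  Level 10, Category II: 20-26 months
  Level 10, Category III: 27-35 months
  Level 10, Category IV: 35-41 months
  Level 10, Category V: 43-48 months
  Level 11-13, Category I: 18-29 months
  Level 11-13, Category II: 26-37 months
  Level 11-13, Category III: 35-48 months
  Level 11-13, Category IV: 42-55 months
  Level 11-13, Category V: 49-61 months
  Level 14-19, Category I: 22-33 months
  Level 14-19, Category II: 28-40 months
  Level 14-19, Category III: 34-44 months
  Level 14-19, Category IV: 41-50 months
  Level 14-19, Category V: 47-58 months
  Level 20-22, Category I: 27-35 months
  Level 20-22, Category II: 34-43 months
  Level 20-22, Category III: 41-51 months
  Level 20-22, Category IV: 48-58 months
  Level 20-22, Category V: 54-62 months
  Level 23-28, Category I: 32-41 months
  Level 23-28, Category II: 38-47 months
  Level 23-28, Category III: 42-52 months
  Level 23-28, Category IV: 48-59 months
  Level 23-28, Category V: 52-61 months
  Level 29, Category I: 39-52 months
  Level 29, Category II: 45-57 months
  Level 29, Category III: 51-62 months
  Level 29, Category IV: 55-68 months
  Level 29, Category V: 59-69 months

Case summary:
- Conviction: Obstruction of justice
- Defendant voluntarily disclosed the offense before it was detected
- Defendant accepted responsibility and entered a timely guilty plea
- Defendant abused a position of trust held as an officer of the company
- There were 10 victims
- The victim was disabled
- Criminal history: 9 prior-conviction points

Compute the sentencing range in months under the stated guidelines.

Base offense level for obstruction of justice: 13.
A1 does not apply.
A2 applies: 13 − 3 = 10.
A3 applies: 10 + 2 = 12.
A4 applies: 12 − 1 = 11.
A5 applies (level before this adjustment is 11 ≥ 10, so +4): 11 + 4 = 15.
A6 does not apply.
A7 does not apply.
A8 applies (level before this adjustment is 15 ≥ 10, so +3): 15 + 3 = 18.
Final offense level: 18.
Criminal history: 9 prior points → Category II (2-10).
Level 18 falls in the 14-19 band.
Grid: Level 14-19 × Category II = 28-40 months.

28-40 months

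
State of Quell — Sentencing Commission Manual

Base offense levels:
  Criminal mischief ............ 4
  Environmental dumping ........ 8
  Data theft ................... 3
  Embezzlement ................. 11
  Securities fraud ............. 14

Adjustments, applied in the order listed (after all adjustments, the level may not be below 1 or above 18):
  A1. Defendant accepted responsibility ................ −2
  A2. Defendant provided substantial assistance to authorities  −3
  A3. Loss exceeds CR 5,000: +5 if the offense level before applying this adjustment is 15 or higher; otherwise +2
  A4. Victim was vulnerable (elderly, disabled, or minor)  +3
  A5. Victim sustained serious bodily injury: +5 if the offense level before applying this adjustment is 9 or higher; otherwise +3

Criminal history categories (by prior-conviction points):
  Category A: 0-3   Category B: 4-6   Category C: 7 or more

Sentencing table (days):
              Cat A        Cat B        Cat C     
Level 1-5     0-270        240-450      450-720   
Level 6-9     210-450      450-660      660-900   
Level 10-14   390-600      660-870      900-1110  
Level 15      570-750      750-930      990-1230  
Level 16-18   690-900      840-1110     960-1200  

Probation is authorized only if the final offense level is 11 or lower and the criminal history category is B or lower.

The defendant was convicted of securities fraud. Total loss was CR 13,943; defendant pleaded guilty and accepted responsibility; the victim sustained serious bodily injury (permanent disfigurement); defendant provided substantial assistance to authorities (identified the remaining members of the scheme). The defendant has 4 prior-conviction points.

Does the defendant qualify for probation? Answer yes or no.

Base offense level for securities fraud: 14.
A1 applies: 14 − 2 = 12.
A2 applies: 12 − 3 = 9.
A3 applies (level before this adjustment is 9 < 15, so +2): 9 + 2 = 11.
A5 applies (level before this adjustment is 11 ≥ 9, so +5): 11 + 5 = 16.
Final offense level: 16.
Criminal history: 4 prior points → Category B (4-6).
Level 16 falls in the 16-18 band.
Grid: Level 16-18 × Category B = 840-1110 days.
Probation check: level 16 > 11 and category B ≤ B → not eligible.

No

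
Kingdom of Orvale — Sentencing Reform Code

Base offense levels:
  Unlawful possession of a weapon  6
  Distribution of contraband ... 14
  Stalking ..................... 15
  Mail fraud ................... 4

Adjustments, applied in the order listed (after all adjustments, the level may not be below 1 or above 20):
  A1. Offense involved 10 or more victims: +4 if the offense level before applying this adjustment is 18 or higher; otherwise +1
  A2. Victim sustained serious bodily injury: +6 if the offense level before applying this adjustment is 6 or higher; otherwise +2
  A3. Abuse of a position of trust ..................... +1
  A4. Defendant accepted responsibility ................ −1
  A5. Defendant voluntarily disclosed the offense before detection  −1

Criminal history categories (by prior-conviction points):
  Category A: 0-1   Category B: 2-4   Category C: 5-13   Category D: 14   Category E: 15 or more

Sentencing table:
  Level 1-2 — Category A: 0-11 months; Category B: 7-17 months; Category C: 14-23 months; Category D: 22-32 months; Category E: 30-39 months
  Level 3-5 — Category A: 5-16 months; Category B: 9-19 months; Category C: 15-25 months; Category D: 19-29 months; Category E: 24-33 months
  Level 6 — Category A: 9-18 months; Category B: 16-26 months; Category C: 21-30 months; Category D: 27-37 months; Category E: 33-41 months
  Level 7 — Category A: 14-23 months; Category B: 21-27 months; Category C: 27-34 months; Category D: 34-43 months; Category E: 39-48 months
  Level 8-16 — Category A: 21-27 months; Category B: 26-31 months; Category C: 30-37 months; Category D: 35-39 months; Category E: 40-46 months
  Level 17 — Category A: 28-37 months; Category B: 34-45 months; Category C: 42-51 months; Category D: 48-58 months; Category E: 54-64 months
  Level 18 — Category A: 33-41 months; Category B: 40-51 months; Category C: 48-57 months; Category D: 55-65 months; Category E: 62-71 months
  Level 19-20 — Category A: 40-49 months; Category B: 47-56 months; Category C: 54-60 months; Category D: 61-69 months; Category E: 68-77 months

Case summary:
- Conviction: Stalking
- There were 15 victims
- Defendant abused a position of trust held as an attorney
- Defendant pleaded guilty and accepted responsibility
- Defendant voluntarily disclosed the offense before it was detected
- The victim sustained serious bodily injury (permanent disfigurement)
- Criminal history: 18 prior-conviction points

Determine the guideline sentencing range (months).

68-77 months

Base offense level for stalking: 15.
A1 applies (level before this adjustment is 15 < 18, so +1): 15 + 1 = 16.
A2 applies (level before this adjustment is 16 ≥ 6, so +6): 16 + 6 = 22.
A3 applies: 22 + 1 = 23.
A4 applies: 23 − 1 = 22.
A5 applies: 22 − 1 = 21.
Level 21 exceeds the maximum of 20; capped at 20.
Final offense level: 20.
Criminal history: 18 prior points → Category E (15+).
Level 20 falls in the 19-20 band.
Grid: Level 19-20 × Category E = 68-77 months.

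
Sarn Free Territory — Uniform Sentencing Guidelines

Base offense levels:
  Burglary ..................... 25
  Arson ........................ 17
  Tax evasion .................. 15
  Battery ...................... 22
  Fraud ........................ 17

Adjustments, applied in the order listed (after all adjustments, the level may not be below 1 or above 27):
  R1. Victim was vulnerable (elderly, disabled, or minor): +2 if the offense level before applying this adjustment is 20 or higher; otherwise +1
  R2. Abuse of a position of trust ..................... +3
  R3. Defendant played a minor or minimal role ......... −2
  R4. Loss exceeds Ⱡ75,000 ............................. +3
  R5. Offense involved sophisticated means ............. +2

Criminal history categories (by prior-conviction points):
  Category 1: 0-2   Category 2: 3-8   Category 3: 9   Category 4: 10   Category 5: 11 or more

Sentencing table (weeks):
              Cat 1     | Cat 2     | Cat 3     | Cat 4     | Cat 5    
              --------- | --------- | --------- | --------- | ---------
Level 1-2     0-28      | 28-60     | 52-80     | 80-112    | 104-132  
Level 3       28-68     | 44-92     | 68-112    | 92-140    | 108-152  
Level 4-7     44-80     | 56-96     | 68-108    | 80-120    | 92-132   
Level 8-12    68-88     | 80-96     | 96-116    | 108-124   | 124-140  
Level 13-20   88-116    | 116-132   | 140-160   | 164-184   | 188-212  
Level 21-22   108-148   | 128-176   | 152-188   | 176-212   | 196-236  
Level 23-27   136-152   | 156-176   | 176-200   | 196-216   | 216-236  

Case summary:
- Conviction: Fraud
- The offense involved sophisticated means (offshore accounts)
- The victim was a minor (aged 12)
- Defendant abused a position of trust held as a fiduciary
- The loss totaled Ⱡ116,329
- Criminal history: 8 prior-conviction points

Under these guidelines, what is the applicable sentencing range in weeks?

156-176 weeks

Base offense level for fraud: 17.
R1 applies (level before this adjustment is 17 < 20, so +1): 17 + 1 = 18.
R2 applies: 18 + 3 = 21.
R3 does not apply.
R4 applies: 21 + 3 = 24.
R5 applies: 24 + 2 = 26.
Final offense level: 26.
Criminal history: 8 prior points → Category 2 (3-8).
Level 26 falls in the 23-27 band.
Grid: Level 23-27 × Category 2 = 156-176 weeks.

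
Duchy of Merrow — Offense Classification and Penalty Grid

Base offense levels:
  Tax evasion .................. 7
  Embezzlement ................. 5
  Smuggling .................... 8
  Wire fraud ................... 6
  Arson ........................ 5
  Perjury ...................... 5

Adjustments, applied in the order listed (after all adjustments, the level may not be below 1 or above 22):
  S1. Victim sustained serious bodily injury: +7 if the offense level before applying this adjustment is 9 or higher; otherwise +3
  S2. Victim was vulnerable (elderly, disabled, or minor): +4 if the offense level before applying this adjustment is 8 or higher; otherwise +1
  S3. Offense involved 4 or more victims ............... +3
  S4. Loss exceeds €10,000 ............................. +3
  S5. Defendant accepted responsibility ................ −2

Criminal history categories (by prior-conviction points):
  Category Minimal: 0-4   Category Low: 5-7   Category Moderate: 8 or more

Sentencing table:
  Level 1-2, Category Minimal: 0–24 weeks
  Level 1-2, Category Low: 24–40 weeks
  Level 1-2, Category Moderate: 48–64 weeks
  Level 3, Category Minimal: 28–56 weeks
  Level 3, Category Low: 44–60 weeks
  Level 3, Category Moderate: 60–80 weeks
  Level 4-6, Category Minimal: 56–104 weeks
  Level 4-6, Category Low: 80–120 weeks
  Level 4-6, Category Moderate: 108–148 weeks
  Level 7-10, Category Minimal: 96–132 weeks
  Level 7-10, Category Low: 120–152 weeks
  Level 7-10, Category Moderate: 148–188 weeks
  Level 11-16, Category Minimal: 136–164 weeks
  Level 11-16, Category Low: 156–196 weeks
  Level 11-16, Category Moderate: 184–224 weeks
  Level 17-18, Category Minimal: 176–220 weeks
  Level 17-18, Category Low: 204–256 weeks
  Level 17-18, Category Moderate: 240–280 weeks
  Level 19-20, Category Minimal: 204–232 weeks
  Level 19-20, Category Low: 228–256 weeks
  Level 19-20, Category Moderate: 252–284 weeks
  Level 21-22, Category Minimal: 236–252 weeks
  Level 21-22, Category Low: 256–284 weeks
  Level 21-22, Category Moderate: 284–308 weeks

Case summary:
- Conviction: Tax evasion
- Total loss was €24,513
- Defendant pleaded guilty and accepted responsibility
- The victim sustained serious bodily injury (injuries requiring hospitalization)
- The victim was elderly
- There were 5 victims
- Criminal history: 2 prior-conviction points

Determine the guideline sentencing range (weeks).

Base offense level for tax evasion: 7.
S1 applies (level before this adjustment is 7 < 9, so +3): 7 + 3 = 10.
S2 applies (level before this adjustment is 10 ≥ 8, so +4): 10 + 4 = 14.
S3 applies: 14 + 3 = 17.
S4 applies: 17 + 3 = 20.
S5 applies: 20 − 2 = 18.
Final offense level: 18.
Criminal history: 2 prior points → Category Minimal (0-4).
Level 18 falls in the 17-18 band.
Grid: Level 17-18 × Category Minimal = 176-220 weeks.

176-220 weeks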